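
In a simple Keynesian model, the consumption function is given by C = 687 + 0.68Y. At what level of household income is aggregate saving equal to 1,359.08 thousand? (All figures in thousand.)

S = Y − C = -687 + 0.32Y
-687 + 0.32Y = 1359.08, so 0.32Y = 2046.08 and Y = 6394

Y = 6394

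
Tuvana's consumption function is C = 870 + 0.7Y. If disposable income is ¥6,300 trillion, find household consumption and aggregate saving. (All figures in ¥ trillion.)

C = 870 + 0.7(6300) = 870 + 4410 = 5280
S = Y − C = 6300 − 5280 = 1020

C = 5280; S = 1020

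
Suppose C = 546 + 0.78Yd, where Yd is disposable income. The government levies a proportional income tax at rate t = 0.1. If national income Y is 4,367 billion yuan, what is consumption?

Yd = (1 − 0.1)(4367) = 0.9(4367) = 3930.3
C = 546 + 0.78(3930.3) = 546 + 3065.634 = 3611.634

C = 3611.634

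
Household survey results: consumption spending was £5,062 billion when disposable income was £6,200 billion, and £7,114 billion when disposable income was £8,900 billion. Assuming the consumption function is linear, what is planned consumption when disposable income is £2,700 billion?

MPC = (7114 − 5062)/(8900 − 6200) = 2052/2700 = 0.76
a = 5062 − 0.76(6200) = 5062 − 4712 = 350
C = 350 + 0.76(2700) = 350 + 2052 = 2402

C = 2402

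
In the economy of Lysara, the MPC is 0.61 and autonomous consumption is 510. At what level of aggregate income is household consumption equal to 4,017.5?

Y = 5750

510 + 0.61Y = 4017.5
0.61Y = 3507.5, so Y = 3507.5/0.61 = 5750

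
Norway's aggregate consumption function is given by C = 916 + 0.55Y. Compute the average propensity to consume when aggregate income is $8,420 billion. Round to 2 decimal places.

C = 916 + 0.55(8420) = 5547
APC = C/Y = 5547/8420 = 0.66

APC = 0.66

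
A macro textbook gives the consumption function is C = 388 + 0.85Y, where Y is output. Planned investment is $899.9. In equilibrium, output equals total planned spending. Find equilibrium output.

Y = 8586

Y = C + I = 388 + 0.85Y + 899.9
Y − 0.85Y = 1287.9
0.15Y = 1287.9, so Y = 1287.9/0.15 = 8586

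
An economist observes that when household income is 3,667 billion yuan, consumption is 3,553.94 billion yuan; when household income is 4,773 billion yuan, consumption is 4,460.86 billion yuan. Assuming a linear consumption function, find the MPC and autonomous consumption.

MPC = 0.82; a = 547

MPC = ΔC/ΔY = (4460.86 − 3553.94)/(4773 − 3667) = 906.92/1106 = 0.82
a = C − MPC·Y = 3553.94 − 0.82(3667) = 3553.94 − 3006.94 = 547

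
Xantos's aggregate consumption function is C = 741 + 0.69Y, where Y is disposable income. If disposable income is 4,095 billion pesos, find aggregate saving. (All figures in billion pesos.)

S = 528.45

C = 741 + 0.69(4095) = 741 + 2825.55 = 3566.55
S = Y − C = 4095 − 3566.55 = 528.45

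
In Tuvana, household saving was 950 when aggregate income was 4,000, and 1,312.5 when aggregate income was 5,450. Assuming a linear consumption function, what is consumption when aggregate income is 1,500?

MPS = ΔS/ΔY = (1312.5 − 950)/(5450 − 4000) = 362.5/1450 = 0.25
MPC = 1 − MPS = 0.75
Autonomous saving = 950 − 0.25(4000) = -50, so a = 50
C = 50 + 0.75(1500) = 50 + 1125 = 1175

C = 1175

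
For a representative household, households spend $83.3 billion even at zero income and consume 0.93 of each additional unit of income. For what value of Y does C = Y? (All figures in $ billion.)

Y = 1190

At break-even, C = Y: 83.3 + 0.93Y = Y
0.07Y = 83.3, so Y = 83.3/0.07 = 1190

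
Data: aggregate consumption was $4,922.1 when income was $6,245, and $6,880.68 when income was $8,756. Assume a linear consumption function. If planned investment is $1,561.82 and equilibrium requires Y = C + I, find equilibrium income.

Y = 7331

MPC = (6880.68 − 4922.1)/(8756 − 6245) = 1958.58/2511 = 0.78
a = 4922.1 − 0.78(6245) = 51
Equilibrium: Y = 51 + 0.78Y + 1561.82
0.22Y = 1612.82, so Y = 1612.82/0.22 = 7331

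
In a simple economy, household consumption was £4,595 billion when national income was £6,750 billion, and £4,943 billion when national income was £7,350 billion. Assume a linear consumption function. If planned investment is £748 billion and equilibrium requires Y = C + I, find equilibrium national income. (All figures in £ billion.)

Y = 3400

MPC = (4943 − 4595)/(7350 − 6750) = 348/600 = 0.58
a = 4595 − 0.58(6750) = 680
Equilibrium: Y = 680 + 0.58Y + 748
0.42Y = 1428, so Y = 1428/0.42 = 3400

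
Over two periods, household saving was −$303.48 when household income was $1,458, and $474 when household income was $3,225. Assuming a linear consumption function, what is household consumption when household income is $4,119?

MPS = ΔS/ΔY = (474 − (-303.48))/(3225 − 1458) = 777.48/1767 = 0.44
MPC = 1 − MPS = 0.56
Autonomous saving = -303.48 − 0.44(1458) = -945, so a = 945
C = 945 + 0.56(4119) = 945 + 2306.64 = 3251.64

C = 3251.64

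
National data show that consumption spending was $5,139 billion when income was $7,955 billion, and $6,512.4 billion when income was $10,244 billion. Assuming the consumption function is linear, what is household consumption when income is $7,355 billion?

C = 4779

MPC = (6512.4 − 5139)/(10244 − 7955) = 1373.4/2289 = 0.6
a = 5139 − 0.6(7955) = 5139 − 4773 = 366
C = 366 + 0.6(7355) = 366 + 4413 = 4779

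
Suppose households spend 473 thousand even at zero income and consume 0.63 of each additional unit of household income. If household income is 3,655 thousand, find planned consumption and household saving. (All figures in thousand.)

C = 2775.65; S = 879.35

C = 473 + 0.63(3655) = 473 + 2302.65 = 2775.65
S = Y − C = 3655 − 2775.65 = 879.35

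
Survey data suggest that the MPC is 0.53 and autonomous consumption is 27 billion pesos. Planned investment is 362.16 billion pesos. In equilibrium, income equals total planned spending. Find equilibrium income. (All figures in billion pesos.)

Y = 828

Y = C + I = 27 + 0.53Y + 362.16
Y − 0.53Y = 389.16
0.47Y = 389.16, so Y = 389.16/0.47 = 828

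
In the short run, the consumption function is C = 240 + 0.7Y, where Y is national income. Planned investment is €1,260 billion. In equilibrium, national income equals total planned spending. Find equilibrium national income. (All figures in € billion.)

Y = C + I = 240 + 0.7Y + 1260
Y − 0.7Y = 1500
0.3Y = 1500, so Y = 1500/0.3 = 5000

Y = 5000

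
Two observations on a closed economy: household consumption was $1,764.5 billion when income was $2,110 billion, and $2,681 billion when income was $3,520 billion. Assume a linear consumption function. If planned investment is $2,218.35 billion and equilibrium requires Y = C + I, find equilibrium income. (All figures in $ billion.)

MPC = (2681 − 1764.5)/(3520 − 2110) = 916.5/1410 = 0.65
a = 1764.5 − 0.65(2110) = 393
Equilibrium: Y = 393 + 0.65Y + 2218.35
0.35Y = 2611.35, so Y = 2611.35/0.35 = 7461

Y = 7461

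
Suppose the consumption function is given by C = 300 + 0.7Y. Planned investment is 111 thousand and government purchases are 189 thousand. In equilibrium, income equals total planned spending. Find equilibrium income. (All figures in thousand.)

Y = C + I + G = 300 + 0.7Y + 111 + 189
Y − 0.7Y = 600
0.3Y = 600, so Y = 600/0.3 = 2000

Y = 2000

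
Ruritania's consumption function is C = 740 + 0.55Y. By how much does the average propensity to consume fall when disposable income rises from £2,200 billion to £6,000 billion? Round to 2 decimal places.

ΔAPC = 0.21

At Y = 2200: C = 740 + 0.55(2200) = 1950, APC = 1950/2200 = 0.886
At Y = 6000: C = 4040, APC = 4040/6000 = 0.673
Fall in APC = 0.886 − 0.673 = 0.213 ≈ 0.21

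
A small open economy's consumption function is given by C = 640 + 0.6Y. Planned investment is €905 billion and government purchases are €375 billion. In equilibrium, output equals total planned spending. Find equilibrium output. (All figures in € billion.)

Y = C + I + G = 640 + 0.6Y + 905 + 375
Y − 0.6Y = 1920
0.4Y = 1920, so Y = 1920/0.4 = 4800

Y = 4800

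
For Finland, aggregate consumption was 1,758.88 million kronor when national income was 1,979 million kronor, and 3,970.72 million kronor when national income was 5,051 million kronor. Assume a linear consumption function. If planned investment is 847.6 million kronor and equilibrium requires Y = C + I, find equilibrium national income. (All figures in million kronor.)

Y = 4220

MPC = (3970.72 − 1758.88)/(5051 − 1979) = 2211.84/3072 = 0.72
a = 1758.88 − 0.72(1979) = 334
Equilibrium: Y = 334 + 0.72Y + 847.6
0.28Y = 1181.6, so Y = 1181.6/0.28 = 4220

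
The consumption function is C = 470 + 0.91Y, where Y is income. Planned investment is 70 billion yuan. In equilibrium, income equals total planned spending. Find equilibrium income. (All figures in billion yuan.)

Y = 6000

Y = C + I = 470 + 0.91Y + 70
Y − 0.91Y = 540
0.09Y = 540, so Y = 540/0.09 = 6000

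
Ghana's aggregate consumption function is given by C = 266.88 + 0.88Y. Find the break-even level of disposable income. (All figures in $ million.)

Y = 2224

At break-even, C = Y: 266.88 + 0.88Y = Y
0.12Y = 266.88, so Y = 266.88/0.12 = 2224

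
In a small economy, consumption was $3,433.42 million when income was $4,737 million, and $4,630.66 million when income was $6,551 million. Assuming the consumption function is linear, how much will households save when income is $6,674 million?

MPC = (4630.66 − 3433.42)/(6551 − 4737) = 1197.24/1814 = 0.66
a = 3433.42 − 0.66(4737) = 3433.42 − 3126.42 = 307
C = 307 + 0.66(6674) = 4711.84
S = 6674 − 4711.84 = 1962.16

S = 1962.16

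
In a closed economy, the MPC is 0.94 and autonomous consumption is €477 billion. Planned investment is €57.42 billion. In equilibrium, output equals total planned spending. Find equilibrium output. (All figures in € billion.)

Y = C + I = 477 + 0.94Y + 57.42
Y − 0.94Y = 534.42
0.06Y = 534.42, so Y = 534.42/0.06 = 8907

Y = 8907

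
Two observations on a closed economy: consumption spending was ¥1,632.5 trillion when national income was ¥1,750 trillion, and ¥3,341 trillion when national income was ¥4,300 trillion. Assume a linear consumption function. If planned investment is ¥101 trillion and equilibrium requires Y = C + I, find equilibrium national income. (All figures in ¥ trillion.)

MPC = (3341 − 1632.5)/(4300 − 1750) = 1708.5/2550 = 0.67
a = 1632.5 − 0.67(1750) = 460
Equilibrium: Y = 460 + 0.67Y + 101
0.33Y = 561, so Y = 561/0.33 = 1700

Y = 1700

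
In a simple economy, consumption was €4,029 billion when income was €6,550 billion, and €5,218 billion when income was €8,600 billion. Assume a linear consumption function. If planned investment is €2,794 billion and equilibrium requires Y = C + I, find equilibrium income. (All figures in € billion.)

Y = 7200

MPC = (5218 − 4029)/(8600 − 6550) = 1189/2050 = 0.58
a = 4029 − 0.58(6550) = 230
Equilibrium: Y = 230 + 0.58Y + 2794
0.42Y = 3024, so Y = 3024/0.42 = 7200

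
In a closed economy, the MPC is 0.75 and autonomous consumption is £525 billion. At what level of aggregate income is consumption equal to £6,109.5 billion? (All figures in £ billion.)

Y = 7446

525 + 0.75Y = 6109.5
0.75Y = 5584.5, so Y = 5584.5/0.75 = 7446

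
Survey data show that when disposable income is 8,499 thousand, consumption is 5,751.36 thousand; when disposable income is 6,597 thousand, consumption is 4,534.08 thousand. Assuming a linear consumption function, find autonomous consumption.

a = 312

MPC = ΔC/ΔY = (5751.36 − 4534.08)/(8499 − 6597) = 1217.28/1902 = 0.64
a = C − MPC·Y = 4534.08 − 0.64(6597) = 4534.08 − 4222.08 = 312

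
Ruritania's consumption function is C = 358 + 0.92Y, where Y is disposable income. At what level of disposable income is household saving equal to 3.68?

Y = 4521

S = Y − C = -358 + 0.08Y
-358 + 0.08Y = 3.68, so 0.08Y = 361.68 and Y = 4521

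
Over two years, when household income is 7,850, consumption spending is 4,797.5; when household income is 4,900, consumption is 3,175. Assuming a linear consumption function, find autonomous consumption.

MPC = ΔC/ΔY = (4797.5 − 3175)/(7850 − 4900) = 1622.5/2950 = 0.55
a = C − MPC·Y = 3175 − 0.55(4900) = 3175 − 2695 = 480

a = 480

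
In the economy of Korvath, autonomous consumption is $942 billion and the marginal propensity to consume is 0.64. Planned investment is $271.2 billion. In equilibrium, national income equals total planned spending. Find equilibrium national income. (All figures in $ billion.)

Y = C + I = 942 + 0.64Y + 271.2
Y − 0.64Y = 1213.2
0.36Y = 1213.2, so Y = 1213.2/0.36 = 3370

Y = 3370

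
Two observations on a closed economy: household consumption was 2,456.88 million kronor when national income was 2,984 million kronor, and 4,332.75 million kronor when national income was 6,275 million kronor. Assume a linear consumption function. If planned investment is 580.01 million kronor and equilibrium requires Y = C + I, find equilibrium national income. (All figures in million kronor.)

MPC = (4332.75 − 2456.88)/(6275 − 2984) = 1875.87/3291 = 0.57
a = 2456.88 − 0.57(2984) = 756
Equilibrium: Y = 756 + 0.57Y + 580.01
0.43Y = 1336.01, so Y = 1336.01/0.43 = 3107

Y = 3107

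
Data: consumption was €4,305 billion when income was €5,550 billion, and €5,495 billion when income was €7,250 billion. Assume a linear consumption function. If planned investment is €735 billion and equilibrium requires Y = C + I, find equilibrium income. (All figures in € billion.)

Y = 3850

MPC = (5495 − 4305)/(7250 − 5550) = 1190/1700 = 0.7
a = 4305 − 0.7(5550) = 420
Equilibrium: Y = 420 + 0.7Y + 735
0.3Y = 1155, so Y = 1155/0.3 = 3850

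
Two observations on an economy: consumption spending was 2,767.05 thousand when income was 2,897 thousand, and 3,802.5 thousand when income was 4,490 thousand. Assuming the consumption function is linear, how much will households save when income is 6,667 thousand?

S = 1449.45

MPC = (3802.5 − 2767.05)/(4490 − 2897) = 1035.45/1593 = 0.65
a = 2767.05 − 0.65(2897) = 2767.05 − 1883.05 = 884
C = 884 + 0.65(6667) = 5217.55
S = 6667 − 5217.55 = 1449.45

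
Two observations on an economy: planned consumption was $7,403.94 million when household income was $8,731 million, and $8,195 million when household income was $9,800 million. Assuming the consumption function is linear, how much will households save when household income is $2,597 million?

S = -267.78

MPC = (8195 − 7403.94)/(9800 − 8731) = 791.06/1069 = 0.74
a = 7403.94 − 0.74(8731) = 7403.94 − 6460.94 = 943
C = 943 + 0.74(2597) = 2864.78
S = 2597 − 2864.78 = -267.78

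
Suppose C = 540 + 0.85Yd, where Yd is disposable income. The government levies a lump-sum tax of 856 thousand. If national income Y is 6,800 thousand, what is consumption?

C = 5592.4

Yd = Y − T = 6800 − 856 = 5944
C = 540 + 0.85(5944) = 540 + 5052.4 = 5592.4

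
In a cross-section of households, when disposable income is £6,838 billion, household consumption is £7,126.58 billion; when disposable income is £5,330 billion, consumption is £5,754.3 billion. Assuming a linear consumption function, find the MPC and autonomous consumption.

MPC = ΔC/ΔY = (7126.58 − 5754.3)/(6838 − 5330) = 1372.28/1508 = 0.91
a = C − MPC·Y = 5754.3 − 0.91(5330) = 5754.3 − 4850.3 = 904

MPC = 0.91; a = 904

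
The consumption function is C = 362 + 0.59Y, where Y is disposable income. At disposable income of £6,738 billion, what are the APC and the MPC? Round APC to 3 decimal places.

MPC = 0.59 (the slope of the consumption function)
C = 362 + 0.59(6738) = 4337.42, so APC = 4337.42/6738 = 0.644

APC = 0.644; MPC = 0.59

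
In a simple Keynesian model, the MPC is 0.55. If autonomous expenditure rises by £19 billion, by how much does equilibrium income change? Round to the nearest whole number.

ΔY ≈ 42

The multiplier is 1/(1 − MPC) = 1/0.45.
ΔY = 19/0.45 = 42.22 ≈ 42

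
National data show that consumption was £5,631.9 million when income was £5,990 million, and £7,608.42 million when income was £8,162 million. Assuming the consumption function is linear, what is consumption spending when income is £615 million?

C = 740.65

MPC = (7608.42 − 5631.9)/(8162 − 5990) = 1976.52/2172 = 0.91
a = 5631.9 − 0.91(5990) = 5631.9 − 5450.9 = 181
C = 181 + 0.91(615) = 181 + 559.65 = 740.65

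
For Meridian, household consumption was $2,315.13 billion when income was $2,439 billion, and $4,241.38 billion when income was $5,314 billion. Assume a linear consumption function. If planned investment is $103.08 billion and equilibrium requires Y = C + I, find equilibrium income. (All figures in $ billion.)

MPC = (4241.38 − 2315.13)/(5314 − 2439) = 1926.25/2875 = 0.67
a = 2315.13 − 0.67(2439) = 681
Equilibrium: Y = 681 + 0.67Y + 103.08
0.33Y = 784.08, so Y = 784.08/0.33 = 2376

Y = 2376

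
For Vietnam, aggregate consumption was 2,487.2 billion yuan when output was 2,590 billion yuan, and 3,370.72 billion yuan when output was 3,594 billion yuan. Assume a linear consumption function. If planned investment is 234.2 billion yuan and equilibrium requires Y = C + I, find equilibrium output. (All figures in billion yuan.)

MPC = (3370.72 − 2487.2)/(3594 − 2590) = 883.52/1004 = 0.88
a = 2487.2 − 0.88(2590) = 208
Equilibrium: Y = 208 + 0.88Y + 234.2
0.12Y = 442.2, so Y = 442.2/0.12 = 3685

Y = 3685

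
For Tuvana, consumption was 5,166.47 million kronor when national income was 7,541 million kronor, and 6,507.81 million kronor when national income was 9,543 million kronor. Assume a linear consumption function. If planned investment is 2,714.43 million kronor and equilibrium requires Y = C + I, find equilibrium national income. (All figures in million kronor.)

MPC = (6507.81 − 5166.47)/(9543 − 7541) = 1341.34/2002 = 0.67
a = 5166.47 − 0.67(7541) = 114
Equilibrium: Y = 114 + 0.67Y + 2714.43
0.33Y = 2828.43, so Y = 2828.43/0.33 = 8571

Y = 8571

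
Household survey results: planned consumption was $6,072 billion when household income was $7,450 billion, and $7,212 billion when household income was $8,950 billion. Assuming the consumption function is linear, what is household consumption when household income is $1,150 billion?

MPC = (7212 − 6072)/(8950 − 7450) = 1140/1500 = 0.76
a = 6072 − 0.76(7450) = 6072 − 5662 = 410
C = 410 + 0.76(1150) = 410 + 874 = 1284

C = 1284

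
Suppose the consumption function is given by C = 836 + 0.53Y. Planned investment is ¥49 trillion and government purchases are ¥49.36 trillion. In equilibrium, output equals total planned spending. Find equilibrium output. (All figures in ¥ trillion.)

Y = C + I + G = 836 + 0.53Y + 49 + 49.36
Y − 0.53Y = 934.36
0.47Y = 934.36, so Y = 934.36/0.47 = 1988

Y = 1988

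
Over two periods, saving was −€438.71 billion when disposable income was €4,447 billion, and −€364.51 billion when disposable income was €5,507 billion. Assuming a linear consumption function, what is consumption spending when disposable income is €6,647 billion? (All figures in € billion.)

C = 6931.71

MPS = ΔS/ΔY = (-364.51 − (-438.71))/(5507 − 4447) = 74.2/1060 = 0.07
MPC = 1 − MPS = 0.93
Autonomous saving = -438.71 − 0.07(4447) = -750, so a = 750
C = 750 + 0.93(6647) = 750 + 6181.71 = 6931.71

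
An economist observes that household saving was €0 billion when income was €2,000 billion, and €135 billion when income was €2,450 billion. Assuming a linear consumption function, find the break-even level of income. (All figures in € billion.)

Y = 2000

MPS = ΔS/ΔY = (135 − 0)/(2450 − 2000) = 135/450 = 0.3
MPC = 1 − MPS = 0.7
From S(2000) = 0: −a + 0.3(2000) = 0, so a = 600 − 0 = 600
Break-even (S = 0): Y = a/MPS = 600/0.3 = 2000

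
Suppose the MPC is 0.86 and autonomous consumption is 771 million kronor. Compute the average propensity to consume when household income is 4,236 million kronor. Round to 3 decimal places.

APC = 1.042

C = 771 + 0.86(4236) = 4413.96
APC = C/Y = 4413.96/4236 = 1.042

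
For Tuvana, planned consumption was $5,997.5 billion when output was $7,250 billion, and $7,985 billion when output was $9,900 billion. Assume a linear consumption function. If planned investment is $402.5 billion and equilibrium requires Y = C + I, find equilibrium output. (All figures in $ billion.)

Y = 3850

MPC = (7985 − 5997.5)/(9900 − 7250) = 1987.5/2650 = 0.75
a = 5997.5 − 0.75(7250) = 560
Equilibrium: Y = 560 + 0.75Y + 402.5
0.25Y = 962.5, so Y = 962.5/0.25 = 3850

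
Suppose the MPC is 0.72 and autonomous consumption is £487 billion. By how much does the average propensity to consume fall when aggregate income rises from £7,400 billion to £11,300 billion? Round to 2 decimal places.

At Y = 7400: C = 487 + 0.72(7400) = 5815, APC = 5815/7400 = 0.786
At Y = 11300: C = 8623, APC = 8623/11300 = 0.763
Fall in APC = 0.786 − 0.763 = 0.023 ≈ 0.02

ΔAPC = 0.02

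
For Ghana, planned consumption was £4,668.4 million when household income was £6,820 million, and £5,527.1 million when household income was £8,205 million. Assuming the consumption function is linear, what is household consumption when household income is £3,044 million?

C = 2327.28

MPC = (5527.1 − 4668.4)/(8205 − 6820) = 858.7/1385 = 0.62
a = 4668.4 − 0.62(6820) = 4668.4 − 4228.4 = 440
C = 440 + 0.62(3044) = 440 + 1887.28 = 2327.28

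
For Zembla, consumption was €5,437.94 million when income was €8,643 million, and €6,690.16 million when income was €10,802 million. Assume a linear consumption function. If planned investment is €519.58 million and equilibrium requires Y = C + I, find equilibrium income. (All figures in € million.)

MPC = (6690.16 − 5437.94)/(10802 − 8643) = 1252.22/2159 = 0.58
a = 5437.94 − 0.58(8643) = 425
Equilibrium: Y = 425 + 0.58Y + 519.58
0.42Y = 944.58, so Y = 944.58/0.42 = 2249

Y = 2249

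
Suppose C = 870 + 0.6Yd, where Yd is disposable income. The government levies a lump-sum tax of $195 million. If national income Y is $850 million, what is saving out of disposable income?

S = -608

Yd = Y − T = 850 − 195 = 655
C = 870 + 0.6(655) = 870 + 393 = 1263
S = Yd − C = 655 − 1263 = -608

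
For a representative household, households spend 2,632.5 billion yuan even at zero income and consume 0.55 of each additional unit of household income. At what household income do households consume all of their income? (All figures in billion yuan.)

At break-even, C = Y: 2632.5 + 0.55Y = Y
0.45Y = 2632.5, so Y = 2632.5/0.45 = 5850

Y = 5850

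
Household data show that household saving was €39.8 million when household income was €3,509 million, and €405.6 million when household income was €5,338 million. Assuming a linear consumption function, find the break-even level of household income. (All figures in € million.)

MPS = ΔS/ΔY = (405.6 − 39.8)/(5338 − 3509) = 365.8/1829 = 0.2
MPC = 1 − MPS = 0.8
From S(3509) = 39.8: −a + 0.2(3509) = 39.8, so a = 701.8 − 39.8 = 662
Break-even (S = 0): Y = a/MPS = 662/0.2 = 3310

Y = 3310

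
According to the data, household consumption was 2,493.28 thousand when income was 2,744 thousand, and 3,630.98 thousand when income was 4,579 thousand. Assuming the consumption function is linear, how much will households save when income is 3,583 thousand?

S = 569.54

MPC = (3630.98 − 2493.28)/(4579 − 2744) = 1137.7/1835 = 0.62
a = 2493.28 − 0.62(2744) = 2493.28 − 1701.28 = 792
C = 792 + 0.62(3583) = 3013.46
S = 3583 − 3013.46 = 569.54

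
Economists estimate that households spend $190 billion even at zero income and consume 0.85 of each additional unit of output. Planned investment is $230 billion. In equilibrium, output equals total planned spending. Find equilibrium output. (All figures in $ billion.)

Y = C + I = 190 + 0.85Y + 230
Y − 0.85Y = 420
0.15Y = 420, so Y = 420/0.15 = 2800

Y = 2800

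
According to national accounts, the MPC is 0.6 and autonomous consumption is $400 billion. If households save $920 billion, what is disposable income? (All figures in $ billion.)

Y = 3300

S = Y − C = -400 + 0.4Y
-400 + 0.4Y = 920, so 0.4Y = 1320 and Y = 3300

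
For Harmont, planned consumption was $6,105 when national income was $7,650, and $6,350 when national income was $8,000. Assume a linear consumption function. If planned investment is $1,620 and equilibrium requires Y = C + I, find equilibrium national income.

MPC = (6350 − 6105)/(8000 − 7650) = 245/350 = 0.7
a = 6105 − 0.7(7650) = 750
Equilibrium: Y = 750 + 0.7Y + 1620
0.3Y = 2370, so Y = 2370/0.3 = 7900

Y = 7900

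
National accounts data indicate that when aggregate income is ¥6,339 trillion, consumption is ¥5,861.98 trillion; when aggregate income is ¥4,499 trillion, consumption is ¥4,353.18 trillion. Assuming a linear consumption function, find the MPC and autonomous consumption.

MPC = 0.82; a = 664

MPC = ΔC/ΔY = (5861.98 − 4353.18)/(6339 − 4499) = 1508.8/1840 = 0.82
a = C − MPC·Y = 4353.18 − 0.82(4499) = 4353.18 − 3689.18 = 664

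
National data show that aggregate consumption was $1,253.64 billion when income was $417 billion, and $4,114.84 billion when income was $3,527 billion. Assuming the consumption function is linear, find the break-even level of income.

MPC = (4114.84 − 1253.64)/(3527 − 417) = 2861.2/3110 = 0.92
a = 1253.64 − 0.92(417) = 1253.64 − 383.64 = 870
Break-even: Y = a/(1−MPC) = 870/0.08 = 10875

Y = 10875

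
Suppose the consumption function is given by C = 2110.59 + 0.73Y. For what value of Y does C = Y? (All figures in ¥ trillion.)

At break-even, C = Y: 2110.59 + 0.73Y = Y
0.27Y = 2110.59, so Y = 2110.59/0.27 = 7817

Y = 7817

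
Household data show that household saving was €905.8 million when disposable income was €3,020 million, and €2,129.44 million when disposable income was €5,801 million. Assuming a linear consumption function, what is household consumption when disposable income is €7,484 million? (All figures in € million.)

C = 4614.04

MPS = ΔS/ΔY = (2129.44 − 905.8)/(5801 − 3020) = 1223.64/2781 = 0.44
MPC = 1 − MPS = 0.56
Autonomous saving = 905.8 − 0.44(3020) = -423, so a = 423
C = 423 + 0.56(7484) = 423 + 4191.04 = 4614.04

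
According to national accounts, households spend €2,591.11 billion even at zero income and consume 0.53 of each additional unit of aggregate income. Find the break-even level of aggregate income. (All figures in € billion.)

At break-even, C = Y: 2591.11 + 0.53Y = Y
0.47Y = 2591.11, so Y = 2591.11/0.47 = 5513

Y = 5513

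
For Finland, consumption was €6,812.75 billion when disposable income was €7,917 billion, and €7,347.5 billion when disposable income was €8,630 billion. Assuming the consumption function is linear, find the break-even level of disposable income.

MPC = (7347.5 − 6812.75)/(8630 − 7917) = 534.75/713 = 0.75
a = 6812.75 − 0.75(7917) = 6812.75 − 5937.75 = 875
Break-even: Y = a/(1−MPC) = 875/0.25 = 3500

Y = 3500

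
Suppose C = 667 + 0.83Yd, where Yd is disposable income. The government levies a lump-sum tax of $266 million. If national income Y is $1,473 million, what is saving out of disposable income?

S = -461.81

Yd = Y − T = 1473 − 266 = 1207
C = 667 + 0.83(1207) = 667 + 1001.81 = 1668.81
S = Yd − C = 1207 − 1668.81 = -461.81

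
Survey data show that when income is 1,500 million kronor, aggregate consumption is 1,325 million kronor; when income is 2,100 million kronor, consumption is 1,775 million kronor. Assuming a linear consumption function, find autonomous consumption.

MPC = ΔC/ΔY = (1775 − 1325)/(2100 − 1500) = 450/600 = 0.75
a = C − MPC·Y = 1325 − 0.75(1500) = 1325 − 1125 = 200

a = 200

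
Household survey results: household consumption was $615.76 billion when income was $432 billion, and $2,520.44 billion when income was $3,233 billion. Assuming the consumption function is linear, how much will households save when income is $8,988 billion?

S = 2554.16

MPC = (2520.44 − 615.76)/(3233 − 432) = 1904.68/2801 = 0.68
a = 615.76 − 0.68(432) = 615.76 − 293.76 = 322
C = 322 + 0.68(8988) = 6433.84
S = 8988 − 6433.84 = 2554.16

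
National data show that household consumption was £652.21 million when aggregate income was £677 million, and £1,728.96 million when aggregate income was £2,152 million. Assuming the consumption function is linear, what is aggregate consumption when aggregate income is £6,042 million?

MPC = (1728.96 − 652.21)/(2152 − 677) = 1076.75/1475 = 0.73
a = 652.21 − 0.73(677) = 652.21 − 494.21 = 158
C = 158 + 0.73(6042) = 158 + 4410.66 = 4568.66

C = 4568.66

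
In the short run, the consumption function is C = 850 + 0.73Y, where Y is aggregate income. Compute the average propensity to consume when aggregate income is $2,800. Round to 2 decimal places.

APC = 1.03

C = 850 + 0.73(2800) = 2894
APC = C/Y = 2894/2800 = 1.03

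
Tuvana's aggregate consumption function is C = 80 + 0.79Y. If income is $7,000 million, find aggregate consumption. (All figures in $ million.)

C = 5610

C = 80 + 0.79(7000) = 80 + 5530 = 5610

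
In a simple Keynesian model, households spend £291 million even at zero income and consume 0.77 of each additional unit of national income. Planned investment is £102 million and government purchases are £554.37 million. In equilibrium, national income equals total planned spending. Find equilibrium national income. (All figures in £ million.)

Y = C + I + G = 291 + 0.77Y + 102 + 554.37
Y − 0.77Y = 947.37
0.23Y = 947.37, so Y = 947.37/0.23 = 4119

Y = 4119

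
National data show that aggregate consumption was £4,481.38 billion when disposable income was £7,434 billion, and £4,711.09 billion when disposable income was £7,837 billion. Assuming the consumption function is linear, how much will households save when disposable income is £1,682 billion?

S = 479.26

MPC = (4711.09 − 4481.38)/(7837 − 7434) = 229.71/403 = 0.57
a = 4481.38 − 0.57(7434) = 4481.38 − 4237.38 = 244
C = 244 + 0.57(1682) = 1202.74
S = 1682 − 1202.74 = 479.26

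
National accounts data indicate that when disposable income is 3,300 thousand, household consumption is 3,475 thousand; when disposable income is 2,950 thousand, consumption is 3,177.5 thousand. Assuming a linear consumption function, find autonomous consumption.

a = 670

MPC = ΔC/ΔY = (3475 − 3177.5)/(3300 − 2950) = 297.5/350 = 0.85
a = C − MPC·Y = 3177.5 − 0.85(2950) = 3177.5 − 2507.5 = 670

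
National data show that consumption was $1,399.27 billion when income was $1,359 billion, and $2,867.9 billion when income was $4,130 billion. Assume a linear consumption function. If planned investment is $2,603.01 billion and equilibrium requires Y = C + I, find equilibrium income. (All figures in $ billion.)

MPC = (2867.9 − 1399.27)/(4130 − 1359) = 1468.63/2771 = 0.53
a = 1399.27 − 0.53(1359) = 679
Equilibrium: Y = 679 + 0.53Y + 2603.01
0.47Y = 3282.01, so Y = 3282.01/0.47 = 6983

Y = 6983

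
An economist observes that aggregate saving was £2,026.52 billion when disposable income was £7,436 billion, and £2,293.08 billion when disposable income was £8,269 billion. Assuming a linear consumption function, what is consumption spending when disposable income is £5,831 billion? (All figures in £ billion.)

MPS = ΔS/ΔY = (2293.08 − 2026.52)/(8269 − 7436) = 266.56/833 = 0.32
MPC = 1 − MPS = 0.68
Autonomous saving = 2026.52 − 0.32(7436) = -353, so a = 353
C = 353 + 0.68(5831) = 353 + 3965.08 = 4318.08

C = 4318.08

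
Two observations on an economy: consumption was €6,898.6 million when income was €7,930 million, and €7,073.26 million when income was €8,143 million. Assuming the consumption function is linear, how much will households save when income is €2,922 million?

S = 129.96

MPC = (7073.26 − 6898.6)/(8143 − 7930) = 174.66/213 = 0.82
a = 6898.6 − 0.82(7930) = 6898.6 − 6502.6 = 396
C = 396 + 0.82(2922) = 2792.04
S = 2922 − 2792.04 = 129.96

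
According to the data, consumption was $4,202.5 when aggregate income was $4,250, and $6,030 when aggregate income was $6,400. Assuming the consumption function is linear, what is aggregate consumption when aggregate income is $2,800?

C = 2970

MPC = (6030 − 4202.5)/(6400 − 4250) = 1827.5/2150 = 0.85
a = 4202.5 − 0.85(4250) = 4202.5 − 3612.5 = 590
C = 590 + 0.85(2800) = 590 + 2380 = 2970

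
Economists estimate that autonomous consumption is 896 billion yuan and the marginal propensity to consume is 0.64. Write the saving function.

S = -896 + 0.36Y

S = Y − C = Y − (896 + 0.64Y) = -896 + (1 − 0.64)Y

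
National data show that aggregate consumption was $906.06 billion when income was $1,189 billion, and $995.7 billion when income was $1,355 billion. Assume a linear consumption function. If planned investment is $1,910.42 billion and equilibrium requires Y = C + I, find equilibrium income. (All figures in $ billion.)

MPC = (995.7 − 906.06)/(1355 − 1189) = 89.64/166 = 0.54
a = 906.06 − 0.54(1189) = 264
Equilibrium: Y = 264 + 0.54Y + 1910.42
0.46Y = 2174.42, so Y = 2174.42/0.46 = 4727

Y = 4727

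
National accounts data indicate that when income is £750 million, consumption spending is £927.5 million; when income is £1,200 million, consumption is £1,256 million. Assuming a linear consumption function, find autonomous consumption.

a = 380

MPC = ΔC/ΔY = (1256 − 927.5)/(1200 − 750) = 328.5/450 = 0.73
a = C − MPC·Y = 927.5 − 0.73(750) = 927.5 − 547.5 = 380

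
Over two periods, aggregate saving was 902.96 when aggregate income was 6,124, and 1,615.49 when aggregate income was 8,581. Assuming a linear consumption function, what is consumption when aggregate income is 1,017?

MPS = ΔS/ΔY = (1615.49 − 902.96)/(8581 − 6124) = 712.53/2457 = 0.29
MPC = 1 − MPS = 0.71
Autonomous saving = 902.96 − 0.29(6124) = -873, so a = 873
C = 873 + 0.71(1017) = 873 + 722.07 = 1595.07

C = 1595.07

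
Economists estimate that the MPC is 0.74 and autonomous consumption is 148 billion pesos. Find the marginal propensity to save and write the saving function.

MPS = 0.26; S = -148 + 0.26Y

MPS = 1 − MPC = 1 − 0.74 = 0.26
S = Y − C = -148 + 0.26Y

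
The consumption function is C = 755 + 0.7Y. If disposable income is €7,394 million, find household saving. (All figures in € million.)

S = 1463.2

C = 755 + 0.7(7394) = 755 + 5175.8 = 5930.8
S = Y − C = 7394 − 5930.8 = 1463.2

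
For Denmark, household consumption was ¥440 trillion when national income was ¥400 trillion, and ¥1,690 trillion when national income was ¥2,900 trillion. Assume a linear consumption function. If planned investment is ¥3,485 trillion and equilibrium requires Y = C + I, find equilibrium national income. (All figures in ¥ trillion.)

Y = 7450

MPC = (1690 − 440)/(2900 − 400) = 1250/2500 = 0.5
a = 440 − 0.5(400) = 240
Equilibrium: Y = 240 + 0.5Y + 3485
0.5Y = 3725, so Y = 3725/0.5 = 7450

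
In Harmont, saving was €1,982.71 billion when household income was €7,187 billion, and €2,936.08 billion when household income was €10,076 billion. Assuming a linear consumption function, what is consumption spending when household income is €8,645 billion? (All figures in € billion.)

C = 6181.15

MPS = ΔS/ΔY = (2936.08 − 1982.71)/(10076 − 7187) = 953.37/2889 = 0.33
MPC = 1 − MPS = 0.67
Autonomous saving = 1982.71 − 0.33(7187) = -389, so a = 389
C = 389 + 0.67(8645) = 389 + 5792.15 = 6181.15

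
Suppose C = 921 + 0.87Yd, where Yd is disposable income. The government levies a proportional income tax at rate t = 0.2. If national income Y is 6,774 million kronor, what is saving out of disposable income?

Yd = (1 − 0.2)(6774) = 0.8(6774) = 5419.2
C = 921 + 0.87(5419.2) = 921 + 4714.704 = 5635.704
S = Yd − C = 5419.2 − 5635.704 = -216.504

S = -216.504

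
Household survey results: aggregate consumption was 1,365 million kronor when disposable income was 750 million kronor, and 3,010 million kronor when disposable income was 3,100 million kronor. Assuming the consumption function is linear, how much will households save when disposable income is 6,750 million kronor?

MPC = (3010 − 1365)/(3100 − 750) = 1645/2350 = 0.7
a = 1365 − 0.7(750) = 1365 − 525 = 840
C = 840 + 0.7(6750) = 5565
S = 6750 − 5565 = 1185

S = 1185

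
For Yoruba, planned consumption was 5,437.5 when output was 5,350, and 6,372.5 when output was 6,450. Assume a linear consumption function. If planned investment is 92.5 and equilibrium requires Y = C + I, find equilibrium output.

MPC = (6372.5 − 5437.5)/(6450 − 5350) = 935/1100 = 0.85
a = 5437.5 − 0.85(5350) = 890
Equilibrium: Y = 890 + 0.85Y + 92.5
0.15Y = 982.5, so Y = 982.5/0.15 = 6550

Y = 6550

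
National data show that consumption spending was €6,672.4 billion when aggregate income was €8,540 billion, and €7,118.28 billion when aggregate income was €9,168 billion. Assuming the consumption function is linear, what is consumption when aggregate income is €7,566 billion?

C = 5980.86

MPC = (7118.28 − 6672.4)/(9168 − 8540) = 445.88/628 = 0.71
a = 6672.4 − 0.71(8540) = 6672.4 − 6063.4 = 609
C = 609 + 0.71(7566) = 609 + 5371.86 = 5980.86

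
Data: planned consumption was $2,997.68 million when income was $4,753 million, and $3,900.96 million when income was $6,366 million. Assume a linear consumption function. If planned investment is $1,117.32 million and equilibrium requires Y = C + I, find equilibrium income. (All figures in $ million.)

MPC = (3900.96 − 2997.68)/(6366 − 4753) = 903.28/1613 = 0.56
a = 2997.68 − 0.56(4753) = 336
Equilibrium: Y = 336 + 0.56Y + 1117.32
0.44Y = 1453.32, so Y = 1453.32/0.44 = 3303

Y = 3303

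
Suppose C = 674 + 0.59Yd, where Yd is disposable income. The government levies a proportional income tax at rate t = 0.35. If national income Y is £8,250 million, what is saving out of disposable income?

S = 1524.625

Yd = (1 − 0.35)(8250) = 0.65(8250) = 5362.5
C = 674 + 0.59(5362.5) = 674 + 3163.875 = 3837.875
S = Yd − C = 5362.5 − 3837.875 = 1524.625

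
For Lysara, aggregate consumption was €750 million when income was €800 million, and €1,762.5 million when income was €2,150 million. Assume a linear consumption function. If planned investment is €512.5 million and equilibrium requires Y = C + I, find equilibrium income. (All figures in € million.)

Y = 2650

MPC = (1762.5 − 750)/(2150 − 800) = 1012.5/1350 = 0.75
a = 750 − 0.75(800) = 150
Equilibrium: Y = 150 + 0.75Y + 512.5
0.25Y = 662.5, so Y = 662.5/0.25 = 2650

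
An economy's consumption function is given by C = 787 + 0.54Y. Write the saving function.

S = -787 + 0.46Y

S = Y − C = Y − (787 + 0.54Y) = -787 + (1 − 0.54)Y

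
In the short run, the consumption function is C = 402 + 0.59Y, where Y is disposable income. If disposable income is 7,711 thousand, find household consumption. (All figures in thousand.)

C = 402 + 0.59(7711) = 402 + 4549.49 = 4951.49

C = 4951.49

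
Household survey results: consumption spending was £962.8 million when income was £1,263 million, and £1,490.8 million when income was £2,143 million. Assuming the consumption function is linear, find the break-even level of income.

Y = 512.5

MPC = (1490.8 − 962.8)/(2143 − 1263) = 528/880 = 0.6
a = 962.8 − 0.6(1263) = 962.8 − 757.8 = 205
Break-even: Y = a/(1−MPC) = 205/0.4 = 512.5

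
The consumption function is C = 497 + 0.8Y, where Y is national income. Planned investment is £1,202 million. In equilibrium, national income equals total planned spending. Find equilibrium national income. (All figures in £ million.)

Y = 8495

Y = C + I = 497 + 0.8Y + 1202
Y − 0.8Y = 1699
0.2Y = 1699, so Y = 1699/0.2 = 8495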